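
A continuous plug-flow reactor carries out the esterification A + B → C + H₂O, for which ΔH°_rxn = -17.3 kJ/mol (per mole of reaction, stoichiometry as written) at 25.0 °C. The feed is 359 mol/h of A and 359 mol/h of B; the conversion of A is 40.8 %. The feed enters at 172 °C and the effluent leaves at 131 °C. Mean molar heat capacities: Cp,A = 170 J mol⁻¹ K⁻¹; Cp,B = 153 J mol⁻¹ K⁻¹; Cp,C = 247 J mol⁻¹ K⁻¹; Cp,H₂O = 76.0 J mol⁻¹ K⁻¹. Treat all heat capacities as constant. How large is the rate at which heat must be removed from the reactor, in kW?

Q_out = 2.02 kW

Extent of reaction ξ = 0.408 × 359 = 146.47 mol/h
Reaction term: ξ·ΔH°_rxn = 146.47 × -17.3 = -2534 kJ/h
Sensible, feed 172→25 °C: -17046 kJ/h
Outlet flows (mol/h): A 212.53, B 212.53, C 146.47, H₂O 146.47
Sensible, products 25→131 °C: 12291 kJ/h
Q = ΔH = -7288.2 kJ/h = -2.0245 kW
Heat removed = 2.0245 kW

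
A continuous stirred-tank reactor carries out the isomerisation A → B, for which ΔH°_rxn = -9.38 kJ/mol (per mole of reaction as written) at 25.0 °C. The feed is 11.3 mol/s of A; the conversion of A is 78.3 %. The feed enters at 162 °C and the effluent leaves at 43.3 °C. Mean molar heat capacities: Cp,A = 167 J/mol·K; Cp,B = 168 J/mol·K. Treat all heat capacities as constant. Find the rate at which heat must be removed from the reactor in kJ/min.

Extent of reaction ξ = 0.783 × 11.3 = 8.8479 mol/s
Reaction term: ξ·ΔH°_rxn = 8.8479 × -9.38 = -82.993 kJ/s
Sensible, feed 162→25 °C: -258.53 kJ/s
Outlet flows (mol/s): A 2.4521, B 8.8479
Sensible, products 25→43.3 °C: 34.696 kJ/s
Q = ΔH = -306.83 kJ/s = -306.83 kW
Heat removed = 18410 kJ/min

Q_out = 18400 kJ/min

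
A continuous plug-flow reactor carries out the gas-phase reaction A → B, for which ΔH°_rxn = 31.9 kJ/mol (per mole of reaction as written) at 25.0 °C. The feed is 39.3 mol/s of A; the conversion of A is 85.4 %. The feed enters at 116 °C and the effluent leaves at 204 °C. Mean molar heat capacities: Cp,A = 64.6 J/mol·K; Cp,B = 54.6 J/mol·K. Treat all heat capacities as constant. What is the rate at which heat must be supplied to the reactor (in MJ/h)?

Q_in = 4440 MJ/h

Extent of reaction ξ = 0.854 × 39.3 = 33.562 mol/s
Reaction term: ξ·ΔH°_rxn = 33.562 × 31.9 = 1070.6 kJ/s
Sensible, feed 116→25 °C: -231.03 kJ/s
Outlet flows (mol/s): A 5.7378, B 33.562
Sensible, products 25→204 °C: 394.37 kJ/s
Q = ΔH = 1234 kJ/s = 1234 kW
Heat supplied = 4442.3 MJ/h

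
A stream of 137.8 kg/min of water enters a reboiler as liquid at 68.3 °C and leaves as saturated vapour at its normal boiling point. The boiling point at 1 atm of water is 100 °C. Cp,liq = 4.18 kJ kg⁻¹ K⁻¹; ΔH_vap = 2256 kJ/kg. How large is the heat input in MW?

liquid 68.3→100 °C: 132.51 kJ/kg
vaporisation at 100 °C: 2256 kJ/kg
Δh = 132.51 + 2256 = 2388.5 kJ/kg
Q = ṁ·Δh = 137.8 kg/min × 2388.5 kJ/kg = 329140 kJ/min
|Q| = 5485.6 kW = 5.4856 MW

Q = 5.49 MW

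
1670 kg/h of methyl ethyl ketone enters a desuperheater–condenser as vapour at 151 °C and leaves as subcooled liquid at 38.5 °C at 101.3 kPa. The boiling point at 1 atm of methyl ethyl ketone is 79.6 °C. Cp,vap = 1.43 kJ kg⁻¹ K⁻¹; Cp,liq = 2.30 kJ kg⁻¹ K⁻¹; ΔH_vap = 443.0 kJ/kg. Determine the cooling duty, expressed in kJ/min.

Q_c = 17800 kJ/min

vapour 151→79.6 °C: -102.1 kJ/kg
condensation at 79.6 °C: -443 kJ/kg
liquid 79.6→38.5 °C: -94.53 kJ/kg
Δh = -102.1 + -443 + -94.53 = -639.63 kJ/kg
Q = ṁ·Δh = 1670 kg/h × -639.63 kJ/kg = -1.0682e+06 kJ/h
|Q| = 296.72 kW = 17803 kJ/min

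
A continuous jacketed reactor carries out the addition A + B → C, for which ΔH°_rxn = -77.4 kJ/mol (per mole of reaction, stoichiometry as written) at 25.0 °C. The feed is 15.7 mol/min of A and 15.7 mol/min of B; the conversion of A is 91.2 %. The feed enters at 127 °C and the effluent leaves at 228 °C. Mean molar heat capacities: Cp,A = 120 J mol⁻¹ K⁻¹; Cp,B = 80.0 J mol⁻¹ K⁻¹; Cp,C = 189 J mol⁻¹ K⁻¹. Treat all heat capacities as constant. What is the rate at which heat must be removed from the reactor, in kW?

Q_out = 13.7 kW

Extent of reaction ξ = 0.912 × 15.7 = 14.318 mol/min
Reaction term: ξ·ΔH°_rxn = 14.318 × -77.4 = -1108.2 kJ/min
Sensible, feed 127→25 °C: -320.28 kJ/min
Outlet flows (mol/min): A 1.3816, B 1.3816, C 14.318
Sensible, products 25→228 °C: 605.45 kJ/min
Q = ΔH = -823.08 kJ/min = -13.718 kW
Heat removed = 13.718 kW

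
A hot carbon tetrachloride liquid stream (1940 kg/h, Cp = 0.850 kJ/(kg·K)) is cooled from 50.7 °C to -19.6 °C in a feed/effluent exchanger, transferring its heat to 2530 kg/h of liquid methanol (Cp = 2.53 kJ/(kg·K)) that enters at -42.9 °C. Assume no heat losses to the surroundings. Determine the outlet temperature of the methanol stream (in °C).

T_c,out = -24.8 °C

Heat released by hot stream: Q = 1940 × 0.850 × (50.7 − -19.6) = 115920 kJ/h
Energy balance on cold side (adiabatic exchanger): Q = ṁ_c·Cp_c·(T_c,out − T_c,in)
T_c,out = -42.9 + 115920/(2530 × 2.53) = -24.789 °C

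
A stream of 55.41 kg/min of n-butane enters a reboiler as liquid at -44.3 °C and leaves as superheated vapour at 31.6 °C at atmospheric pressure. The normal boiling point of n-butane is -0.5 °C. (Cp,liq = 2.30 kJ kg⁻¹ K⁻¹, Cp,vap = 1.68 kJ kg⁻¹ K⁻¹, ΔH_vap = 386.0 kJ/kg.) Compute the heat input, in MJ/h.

Q = 1800 MJ/h

liquid -44.3→-0.5 °C: 100.74 kJ/kg
vaporisation at -0.5 °C: 386 kJ/kg
vapour -0.5→31.6 °C: 53.928 kJ/kg
Δh = 100.74 + 386 + 53.928 = 540.67 kJ/kg
Q = ṁ·Δh = 55.41 kg/min × 540.67 kJ/kg = 29958 kJ/min
|Q| = 499.31 kW = 1797.5 MJ/h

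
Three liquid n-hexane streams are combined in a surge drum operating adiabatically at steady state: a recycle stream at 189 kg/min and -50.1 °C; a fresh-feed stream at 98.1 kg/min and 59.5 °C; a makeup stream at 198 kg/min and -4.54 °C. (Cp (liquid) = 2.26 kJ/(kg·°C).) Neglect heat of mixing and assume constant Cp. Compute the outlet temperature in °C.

T_out = -9.34 °C

No heat crosses the boundary, so H_out = H_in.
T_out = Σ ṁᵢCp,ᵢTᵢ / Σ ṁᵢCp,ᵢ
      = -10240 / 1096.3 = -9.3401 °C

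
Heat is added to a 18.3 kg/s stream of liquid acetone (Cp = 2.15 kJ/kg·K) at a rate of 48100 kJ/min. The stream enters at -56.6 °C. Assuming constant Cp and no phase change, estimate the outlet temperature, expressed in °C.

Q = 48100 kJ/min = 801.67 kJ/s
ΔT = Q/(ṁ·Cp) = 801.67/(18.3×2.15) = 20.375 K
T_out = -56.6 + 20.375 = -36.225 °C

T_out = -36.2 °C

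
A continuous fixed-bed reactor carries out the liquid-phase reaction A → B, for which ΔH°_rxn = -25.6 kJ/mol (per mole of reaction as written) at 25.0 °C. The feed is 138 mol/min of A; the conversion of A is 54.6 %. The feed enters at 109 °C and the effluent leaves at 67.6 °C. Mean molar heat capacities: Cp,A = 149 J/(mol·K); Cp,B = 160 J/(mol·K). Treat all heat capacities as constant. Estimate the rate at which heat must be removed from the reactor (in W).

Q_out = 45700 W

Extent of reaction ξ = 0.546 × 138 = 75.348 mol/min
Reaction term: ξ·ΔH°_rxn = 75.348 × -25.6 = -1928.9 kJ/min
Sensible, feed 109→25 °C: -1727.2 kJ/min
Outlet flows (mol/min): A 62.652, B 75.348
Sensible, products 25→67.6 °C: 911.25 kJ/min
Q = ΔH = -2744.9 kJ/min = -45.748 kW
Heat removed = 45748 W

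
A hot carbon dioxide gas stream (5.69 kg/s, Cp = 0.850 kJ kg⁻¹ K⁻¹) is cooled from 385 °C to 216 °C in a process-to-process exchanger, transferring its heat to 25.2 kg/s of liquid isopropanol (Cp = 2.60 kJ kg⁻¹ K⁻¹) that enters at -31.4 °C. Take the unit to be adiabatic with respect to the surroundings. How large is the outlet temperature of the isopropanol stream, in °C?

Heat released by hot stream: Q = 5.69 × 0.850 × (385 − 216) = 817.37 kJ/s
Energy balance on cold side (adiabatic exchanger): Q = ṁ_c·Cp_c·(T_c,out − T_c,in)
T_c,out = -31.4 + 817.37/(25.2 × 2.60) = -18.925 °C

T_c,out = -18.9 °C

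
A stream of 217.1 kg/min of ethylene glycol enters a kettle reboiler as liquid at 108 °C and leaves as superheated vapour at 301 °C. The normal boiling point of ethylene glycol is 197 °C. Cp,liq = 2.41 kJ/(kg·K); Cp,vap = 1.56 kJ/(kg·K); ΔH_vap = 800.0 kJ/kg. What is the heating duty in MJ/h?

Q = 15300 MJ/h

liquid 108→197 °C: 214.49 kJ/kg
vaporisation at 197 °C: 800 kJ/kg
vapour 197→301 °C: 162.24 kJ/kg
Δh = 214.49 + 800 + 162.24 = 1176.7 kJ/kg
Q = ṁ·Δh = 217.1 kg/min × 1176.7 kJ/kg = 255470 kJ/min
|Q| = 4257.8 kW = 15328 MJ/h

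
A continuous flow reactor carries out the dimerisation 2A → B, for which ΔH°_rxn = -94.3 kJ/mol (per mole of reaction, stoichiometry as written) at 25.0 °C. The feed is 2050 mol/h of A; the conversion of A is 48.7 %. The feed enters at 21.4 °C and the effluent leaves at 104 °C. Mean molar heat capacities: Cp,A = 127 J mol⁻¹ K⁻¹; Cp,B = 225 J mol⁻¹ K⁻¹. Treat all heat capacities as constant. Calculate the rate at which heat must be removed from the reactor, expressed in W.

Q_out = 7420 W

Extent of reaction ξ = 0.487 × 2050 / 2 = 499.18 mol/h
Reaction term: ξ·ΔH°_rxn = 499.18 × -94.3 = -47072 kJ/h
Sensible, feed 21.4→25 °C: 937.26 kJ/h
Outlet flows (mol/h): A 1051.7, B 499.18
Sensible, products 25→104 °C: 19424 kJ/h
Q = ΔH = -26711 kJ/h = -7.4197 kW
Heat removed = 7419.7 W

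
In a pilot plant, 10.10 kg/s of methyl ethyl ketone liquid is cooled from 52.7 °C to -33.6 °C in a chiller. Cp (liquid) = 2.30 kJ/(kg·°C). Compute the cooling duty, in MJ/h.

Q_c = 7220 MJ/h

Q = ṁ·Cp·ΔT = 10.10 × 2.30 × (-33.6 − 52.7) = -2004.7 kJ/s
Cooling duty = 7217.1 MJ/h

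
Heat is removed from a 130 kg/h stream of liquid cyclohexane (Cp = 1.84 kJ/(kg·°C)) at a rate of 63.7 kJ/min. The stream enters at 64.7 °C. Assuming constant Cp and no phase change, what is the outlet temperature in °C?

T_out = 48.7 °C

Q = 63.7 kJ/min = 3822 kJ/h
ΔT = Q/(ṁ·Cp) = 3822/(130×1.84) = 15.978 K
T_out = 64.7 − 15.978 = 48.722 °C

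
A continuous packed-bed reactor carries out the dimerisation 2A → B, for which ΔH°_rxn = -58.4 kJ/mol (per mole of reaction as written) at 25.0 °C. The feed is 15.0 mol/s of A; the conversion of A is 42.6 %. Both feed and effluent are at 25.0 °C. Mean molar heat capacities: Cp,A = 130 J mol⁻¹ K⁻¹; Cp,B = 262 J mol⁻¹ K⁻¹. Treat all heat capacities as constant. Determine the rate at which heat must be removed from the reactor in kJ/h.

Q_out = 672000 kJ/h

Extent of reaction ξ = 0.426 × 15.0 / 2 = 3.195 mol/s
Reaction term: ξ·ΔH°_rxn = 3.195 × -58.4 = -186.59 kJ/s
Q = ΔH = -186.59 kJ/s = -186.59 kW
Heat removed = 671720 kJ/h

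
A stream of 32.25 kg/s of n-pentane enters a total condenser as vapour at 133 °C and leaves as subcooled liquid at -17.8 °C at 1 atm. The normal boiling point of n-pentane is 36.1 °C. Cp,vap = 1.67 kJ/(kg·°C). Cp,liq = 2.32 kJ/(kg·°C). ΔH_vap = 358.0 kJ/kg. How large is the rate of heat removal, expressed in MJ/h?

vapour 133→36.1 °C: -161.82 kJ/kg
condensation at 36.1 °C: -358 kJ/kg
liquid 36.1→-17.8 °C: -125.05 kJ/kg
Δh = -161.82 + -358 + -125.05 = -644.87 kJ/kg
Q = ṁ·Δh = 32.25 kg/s × -644.87 kJ/kg = -20797 kJ/s
|Q| = 20797 kW = 74870 MJ/h

Q_c = 74900 MJ/h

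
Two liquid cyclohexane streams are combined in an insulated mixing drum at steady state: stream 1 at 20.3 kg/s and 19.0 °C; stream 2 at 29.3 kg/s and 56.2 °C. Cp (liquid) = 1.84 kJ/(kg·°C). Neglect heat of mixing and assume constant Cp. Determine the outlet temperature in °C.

T_out = 41.0 °C

Energy balance with Q = 0: Σ ṁᵢCp,ᵢ(T_out − Tᵢ) = 0
Σ ṁᵢCp,ᵢTᵢ = 20.3×1.84×19.0 + 29.3×1.84×56.2 = 3739.5
Σ ṁᵢCp,ᵢ = 20.3×1.84 + 29.3×1.84 = 91.264
T_out = 3739.5 / 91.264 = 40.975 °C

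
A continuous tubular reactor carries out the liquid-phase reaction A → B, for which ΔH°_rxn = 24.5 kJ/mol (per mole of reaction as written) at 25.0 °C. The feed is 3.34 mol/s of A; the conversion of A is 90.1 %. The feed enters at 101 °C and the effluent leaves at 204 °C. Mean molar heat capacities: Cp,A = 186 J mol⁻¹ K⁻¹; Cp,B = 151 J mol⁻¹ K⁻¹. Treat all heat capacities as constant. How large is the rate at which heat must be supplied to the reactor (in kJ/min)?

Extent of reaction ξ = 0.901 × 3.34 = 3.0093 mol/s
Reaction term: ξ·ΔH°_rxn = 3.0093 × 24.5 = 73.729 kJ/s
Sensible, feed 101→25 °C: -47.214 kJ/s
Outlet flows (mol/s): A 0.33066, B 3.0093
Sensible, products 25→204 °C: 92.348 kJ/s
Q = ΔH = 118.86 kJ/s = 118.86 kW
Heat supplied = 7131.8 kJ/min

Q_in = 7130 kJ/min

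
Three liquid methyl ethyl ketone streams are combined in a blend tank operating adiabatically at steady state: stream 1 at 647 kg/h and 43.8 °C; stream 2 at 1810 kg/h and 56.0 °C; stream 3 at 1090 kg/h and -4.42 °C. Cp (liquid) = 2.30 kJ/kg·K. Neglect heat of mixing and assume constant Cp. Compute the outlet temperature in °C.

Energy balance with Q = 0: Σ ṁᵢCp,ᵢ(T_out − Tᵢ) = 0
T_out = Σ ṁᵢCp,ᵢTᵢ / Σ ṁᵢCp,ᵢ
      = 287230 / 8158.1 = 35.207 °C

T_out = 35.2 °C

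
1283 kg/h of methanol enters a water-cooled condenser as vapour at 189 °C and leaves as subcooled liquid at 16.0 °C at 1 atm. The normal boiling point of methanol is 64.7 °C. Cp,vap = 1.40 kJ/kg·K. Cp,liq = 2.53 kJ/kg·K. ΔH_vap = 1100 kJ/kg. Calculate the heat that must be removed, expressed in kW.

Q_c = 498 kW

vapour 189→64.7 °C: -174.02 kJ/kg
condensation at 64.7 °C: -1100 kJ/kg
liquid 64.7→16.0 °C: -123.21 kJ/kg
Δh = -174.02 + -1100 + -123.21 = -1397.2 kJ/kg
Q = ṁ·Δh = 1283 kg/h × -1397.2 kJ/kg = -1.7926e+06 kJ/h
|Q| = 497.96 kW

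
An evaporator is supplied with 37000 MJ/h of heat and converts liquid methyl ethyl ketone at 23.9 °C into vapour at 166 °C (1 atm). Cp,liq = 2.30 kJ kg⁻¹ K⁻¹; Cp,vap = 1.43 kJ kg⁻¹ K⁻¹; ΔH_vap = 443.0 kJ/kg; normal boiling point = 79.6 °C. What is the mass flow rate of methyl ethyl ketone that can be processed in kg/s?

Δh = 2.30×(79.6−23.9) + 443.0 + 1.43×(166−79.6) = 694.66 kJ/kg
Q = 37000 MJ/h = 10278 kJ/s = 10278 kJ/s
ṁ = Q/Δh = 10278 / 694.66 = 14.795 kg/s

ṁ = 14.8 kg/s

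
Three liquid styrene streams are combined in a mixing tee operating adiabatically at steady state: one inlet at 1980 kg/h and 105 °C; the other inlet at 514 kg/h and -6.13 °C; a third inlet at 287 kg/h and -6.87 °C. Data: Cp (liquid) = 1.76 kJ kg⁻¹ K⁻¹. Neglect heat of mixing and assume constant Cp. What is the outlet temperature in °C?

T_out = 72.9 °C

Energy balance with Q = 0: Σ ṁᵢCp,ᵢ(T_out − Tᵢ) = 0
Σ ṁᵢCp,ᵢTᵢ = 1980×1.76×105 + 514×1.76×-6.13 + 287×1.76×-6.87 = 356890
Σ ṁᵢCp,ᵢ = 1980×1.76 + 514×1.76 + 287×1.76 = 4894.6
T_out = 356890 / 4894.6 = 72.915 °C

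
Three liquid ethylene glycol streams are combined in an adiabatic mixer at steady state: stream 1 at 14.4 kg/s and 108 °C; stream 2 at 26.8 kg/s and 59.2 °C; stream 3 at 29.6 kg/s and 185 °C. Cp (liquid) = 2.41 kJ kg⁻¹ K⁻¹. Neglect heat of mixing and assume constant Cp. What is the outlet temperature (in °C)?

T_out = 122 °C

Adiabatic, steady state ⇒ Σ ṁᵢCp,ᵢ(T_out − Tᵢ) = 0
T_out = Σ ṁᵢCp,ᵢTᵢ / Σ ṁᵢCp,ᵢ
      = 20769 / 170.63 = 121.72 °C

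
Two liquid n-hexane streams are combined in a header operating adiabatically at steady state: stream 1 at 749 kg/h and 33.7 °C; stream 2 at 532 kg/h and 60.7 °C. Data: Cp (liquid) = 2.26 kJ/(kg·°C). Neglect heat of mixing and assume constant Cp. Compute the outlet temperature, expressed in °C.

Adiabatic, steady state ⇒ Σ ṁᵢCp,ᵢ(T_out − Tᵢ) = 0
T_out = Σ ṁᵢCp,ᵢTᵢ / Σ ṁᵢCp,ᵢ
      = 130030 / 2895.1 = 44.913 °C

T_out = 44.9 °C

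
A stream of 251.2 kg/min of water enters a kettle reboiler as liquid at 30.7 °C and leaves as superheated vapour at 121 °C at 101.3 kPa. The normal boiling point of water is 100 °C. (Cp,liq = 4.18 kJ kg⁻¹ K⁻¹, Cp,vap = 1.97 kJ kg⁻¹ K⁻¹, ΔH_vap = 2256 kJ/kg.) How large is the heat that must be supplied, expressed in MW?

Q = 10.8 MW

liquid 30.7→100 °C: 289.67 kJ/kg
vaporisation at 100 °C: 2256 kJ/kg
vapour 100→121 °C: 41.37 kJ/kg
Δh = 289.67 + 2256 + 41.37 = 2587 kJ/kg
Q = ṁ·Δh = 251.2 kg/min × 2587 kJ/kg = 649870 kJ/min
|Q| = 10831 kW = 10.831 MW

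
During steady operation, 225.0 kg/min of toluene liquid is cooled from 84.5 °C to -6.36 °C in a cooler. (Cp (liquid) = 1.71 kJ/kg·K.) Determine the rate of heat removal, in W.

Q = ṁ·Cp·ΔT = 225.0 × 1.71 × (-6.36 − 84.5) = -34958 kJ/min
Converting: 34958 / 60 s = 582.64 kW
Cooling duty = 582640 W

Q_c = 583000 W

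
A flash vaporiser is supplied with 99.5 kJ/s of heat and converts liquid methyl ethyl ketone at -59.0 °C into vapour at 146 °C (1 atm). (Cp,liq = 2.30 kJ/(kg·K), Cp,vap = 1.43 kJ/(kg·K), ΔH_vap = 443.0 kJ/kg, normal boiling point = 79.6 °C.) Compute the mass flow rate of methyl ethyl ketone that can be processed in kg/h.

ṁ = 418 kg/h

Δh = 2.30×(79.6−-59.0) + 443.0 + 1.43×(146−79.6) = 856.73 kJ/kg
Q = 99.5 kJ/s = 99.5 kJ/s = 358200 kJ/h
ṁ = Q/Δh = 358200 / 856.73 = 418.1 kg/h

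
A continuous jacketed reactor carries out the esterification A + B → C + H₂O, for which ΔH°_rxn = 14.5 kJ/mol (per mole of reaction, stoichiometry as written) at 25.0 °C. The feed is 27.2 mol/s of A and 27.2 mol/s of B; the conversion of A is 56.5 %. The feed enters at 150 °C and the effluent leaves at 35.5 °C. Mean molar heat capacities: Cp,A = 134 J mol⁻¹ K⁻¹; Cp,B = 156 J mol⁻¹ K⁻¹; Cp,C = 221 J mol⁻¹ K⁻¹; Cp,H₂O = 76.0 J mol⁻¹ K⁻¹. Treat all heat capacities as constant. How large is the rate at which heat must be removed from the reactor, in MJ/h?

Extent of reaction ξ = 0.565 × 27.2 = 15.368 mol/s
Reaction term: ξ·ΔH°_rxn = 15.368 × 14.5 = 222.84 kJ/s
Sensible, feed 150→25 °C: -986 kJ/s
Outlet flows (mol/s): A 11.832, B 11.832, C 15.368, H₂O 15.368
Sensible, products 25→35.5 °C: 83.954 kJ/s
Q = ΔH = -679.21 kJ/s = -679.21 kW
Heat removed = 2445.2 MJ/h

Q_out = 2450 MJ/h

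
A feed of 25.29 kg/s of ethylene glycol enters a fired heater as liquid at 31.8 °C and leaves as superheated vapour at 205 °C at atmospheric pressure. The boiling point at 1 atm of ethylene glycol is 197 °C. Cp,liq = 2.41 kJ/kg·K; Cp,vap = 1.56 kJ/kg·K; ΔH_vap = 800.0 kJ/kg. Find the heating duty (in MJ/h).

Q = 110000 MJ/h

liquid 31.8→197 °C: 398.13 kJ/kg
vaporisation at 197 °C: 800 kJ/kg
vapour 197→205 °C: 12.48 kJ/kg
Δh = 398.13 + 800 + 12.48 = 1210.6 kJ/kg
Q = ṁ·Δh = 25.29 kg/s × 1210.6 kJ/kg = 30616 kJ/s
|Q| = 30616 kW = 110220 MJ/h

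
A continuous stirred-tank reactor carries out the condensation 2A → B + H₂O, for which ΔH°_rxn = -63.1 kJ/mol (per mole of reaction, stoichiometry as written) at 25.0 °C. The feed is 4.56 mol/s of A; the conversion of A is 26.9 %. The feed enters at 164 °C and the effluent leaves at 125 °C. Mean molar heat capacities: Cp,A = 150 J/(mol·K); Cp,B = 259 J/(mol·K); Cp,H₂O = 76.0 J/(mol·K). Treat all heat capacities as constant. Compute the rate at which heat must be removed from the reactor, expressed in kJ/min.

Extent of reaction ξ = 0.269 × 4.56 / 2 = 0.61332 mol/s
Reaction term: ξ·ΔH°_rxn = 0.61332 × -63.1 = -38.7 kJ/s
Sensible, feed 164→25 °C: -95.076 kJ/s
Outlet flows (mol/s): A 3.3334, B 0.61332, H₂O 0.61332
Sensible, products 25→125 °C: 70.547 kJ/s
Q = ΔH = -63.23 kJ/s = -63.23 kW
Heat removed = 3793.8 kJ/min

Q_out = 3790 kJ/min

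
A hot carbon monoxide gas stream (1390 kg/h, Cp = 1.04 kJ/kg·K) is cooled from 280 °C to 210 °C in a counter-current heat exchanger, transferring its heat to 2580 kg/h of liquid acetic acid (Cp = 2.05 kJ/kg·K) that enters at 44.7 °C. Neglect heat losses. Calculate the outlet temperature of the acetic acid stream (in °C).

Heat released by hot stream: Q = 1390 × 1.04 × (280 − 210) = 101190 kJ/h
Energy balance on cold side (adiabatic exchanger): Q = ṁ_c·Cp_c·(T_c,out − T_c,in)
T_c,out = 44.7 + 101190/(2580 × 2.05) = 63.833 °C

T_c,out = 63.8 °C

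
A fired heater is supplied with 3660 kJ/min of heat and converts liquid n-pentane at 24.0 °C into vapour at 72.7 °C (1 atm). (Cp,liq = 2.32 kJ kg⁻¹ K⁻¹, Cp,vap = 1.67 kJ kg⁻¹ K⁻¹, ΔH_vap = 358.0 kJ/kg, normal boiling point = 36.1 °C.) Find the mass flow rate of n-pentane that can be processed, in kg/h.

Δh = 2.32×(36.1−24.0) + 358.0 + 1.67×(72.7−36.1) = 447.19 kJ/kg
Q = 3660 kJ/min = 61 kJ/s = 219600 kJ/h
ṁ = Q/Δh = 219600 / 447.19 = 491.06 kg/h

ṁ = 491 kg/h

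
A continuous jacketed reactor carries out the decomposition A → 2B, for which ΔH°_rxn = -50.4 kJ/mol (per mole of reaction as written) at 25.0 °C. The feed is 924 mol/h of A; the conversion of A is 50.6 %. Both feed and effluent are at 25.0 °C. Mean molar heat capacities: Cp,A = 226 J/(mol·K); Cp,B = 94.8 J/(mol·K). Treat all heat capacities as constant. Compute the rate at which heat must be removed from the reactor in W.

Extent of reaction ξ = 0.506 × 924 = 467.54 mol/h
Reaction term: ξ·ΔH°_rxn = 467.54 × -50.4 = -23564 kJ/h
Q = ΔH = -23564 kJ/h = -6.5456 kW
Heat removed = 6545.6 W

Q_out = 6550 W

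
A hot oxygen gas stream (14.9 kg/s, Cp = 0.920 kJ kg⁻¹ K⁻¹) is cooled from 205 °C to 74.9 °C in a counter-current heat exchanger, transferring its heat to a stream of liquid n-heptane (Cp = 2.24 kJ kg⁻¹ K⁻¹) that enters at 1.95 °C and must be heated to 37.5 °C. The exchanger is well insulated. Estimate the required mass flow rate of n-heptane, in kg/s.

ṁ_c = 22.4 kg/s

Heat released by hot stream: Q = 14.9 × 0.920 × (205 − 74.9) = 1783.4 kJ/s
Energy balance on cold side (adiabatic exchanger): Q = ṁ_c·Cp_c·(T_c,out − T_c,in)
ṁ_c = 1783.4 / [2.24 × (37.5 − 1.95)] = 22.396 kg/s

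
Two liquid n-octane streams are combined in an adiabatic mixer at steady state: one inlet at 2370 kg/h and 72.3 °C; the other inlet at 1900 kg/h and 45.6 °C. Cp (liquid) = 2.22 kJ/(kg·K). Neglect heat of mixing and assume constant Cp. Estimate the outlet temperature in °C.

Energy balance with Q = 0: Σ ṁᵢCp,ᵢ(T_out − Tᵢ) = 0
T_out = Σ ṁᵢCp,ᵢTᵢ / Σ ṁᵢCp,ᵢ
      = 572740 / 9479.4 = 60.419 °C

T_out = 60.4 °C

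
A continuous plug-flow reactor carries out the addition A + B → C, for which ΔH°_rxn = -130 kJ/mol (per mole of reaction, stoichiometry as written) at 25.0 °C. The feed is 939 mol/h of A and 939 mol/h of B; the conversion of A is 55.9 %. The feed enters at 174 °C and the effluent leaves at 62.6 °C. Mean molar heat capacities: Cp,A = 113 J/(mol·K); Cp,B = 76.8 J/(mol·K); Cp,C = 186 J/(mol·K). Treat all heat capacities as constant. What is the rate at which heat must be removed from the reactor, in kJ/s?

Q_out = 24.5 kJ/s

Extent of reaction ξ = 0.559 × 939 = 524.9 mol/h
Reaction term: ξ·ΔH°_rxn = 524.9 × -130 = -68237 kJ/h
Sensible, feed 174→25 °C: -26555 kJ/h
Outlet flows (mol/h): A 414.1, B 414.1, C 524.9
Sensible, products 25→62.6 °C: 6626.2 kJ/h
Q = ΔH = -88166 kJ/h = -24.491 kW
Heat removed = 24.491 kJ/s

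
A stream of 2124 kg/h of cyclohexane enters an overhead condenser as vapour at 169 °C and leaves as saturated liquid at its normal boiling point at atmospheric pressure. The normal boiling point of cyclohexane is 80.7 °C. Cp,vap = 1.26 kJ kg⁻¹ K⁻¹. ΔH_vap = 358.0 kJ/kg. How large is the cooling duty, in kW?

Q_c = 277 kW

vapour 169→80.7 °C: -111.26 kJ/kg
condensation at 80.7 °C: -358 kJ/kg
Δh = -111.26 + -358 = -469.26 kJ/kg
Q = ṁ·Δh = 2124 kg/h × -469.26 kJ/kg = -996700 kJ/h
|Q| = 276.86 kW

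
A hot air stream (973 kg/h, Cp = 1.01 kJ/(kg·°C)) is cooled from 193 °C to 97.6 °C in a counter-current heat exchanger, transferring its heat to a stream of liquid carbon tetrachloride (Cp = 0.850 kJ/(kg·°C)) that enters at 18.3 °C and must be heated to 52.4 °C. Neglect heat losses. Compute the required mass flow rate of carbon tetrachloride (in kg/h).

ṁ_c = 3230 kg/h

Heat released by hot stream: Q = 973 × 1.01 × (193 − 97.6) = 93752 kJ/h
Energy balance on cold side (adiabatic exchanger): Q = ṁ_c·Cp_c·(T_c,out − T_c,in)
ṁ_c = 93752 / [0.850 × (52.4 − 18.3)] = 3234.5 kg/h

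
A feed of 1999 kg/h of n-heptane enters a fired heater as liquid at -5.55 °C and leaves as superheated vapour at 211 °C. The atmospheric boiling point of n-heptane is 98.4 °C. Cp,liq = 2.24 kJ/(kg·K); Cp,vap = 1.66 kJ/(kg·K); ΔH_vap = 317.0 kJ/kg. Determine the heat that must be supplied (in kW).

Q = 409 kW

liquid -5.55→98.4 °C: 232.85 kJ/kg
vaporisation at 98.4 °C: 317 kJ/kg
vapour 98.4→211 °C: 186.92 kJ/kg
Δh = 232.85 + 317 + 186.92 = 736.76 kJ/kg
Q = ṁ·Δh = 1999 kg/h × 736.76 kJ/kg = 1.4728e+06 kJ/h
|Q| = 409.11 kW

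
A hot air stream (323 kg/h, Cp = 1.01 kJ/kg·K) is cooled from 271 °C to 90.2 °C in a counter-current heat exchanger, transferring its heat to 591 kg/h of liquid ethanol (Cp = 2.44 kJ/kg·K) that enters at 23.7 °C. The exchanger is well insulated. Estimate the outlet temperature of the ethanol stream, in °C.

T_c,out = 64.6 °C

Heat released by hot stream: Q = 323 × 1.01 × (271 − 90.2) = 58982 kJ/h
Energy balance on cold side (adiabatic exchanger): Q = ṁ_c·Cp_c·(T_c,out − T_c,in)
T_c,out = 23.7 + 58982/(591 × 2.44) = 64.602 °C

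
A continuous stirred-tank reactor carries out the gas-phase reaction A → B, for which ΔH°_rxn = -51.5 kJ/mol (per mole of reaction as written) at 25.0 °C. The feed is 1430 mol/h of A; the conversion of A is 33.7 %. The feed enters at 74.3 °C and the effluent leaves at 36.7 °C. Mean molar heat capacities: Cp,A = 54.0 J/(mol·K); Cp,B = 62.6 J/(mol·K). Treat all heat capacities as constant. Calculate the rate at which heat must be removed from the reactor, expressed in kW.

Q_out = 7.69 kW

Extent of reaction ξ = 0.337 × 1430 = 481.91 mol/h
Reaction term: ξ·ΔH°_rxn = 481.91 × -51.5 = -24818 kJ/h
Sensible, feed 74.3→25 °C: -3806.9 kJ/h
Outlet flows (mol/h): A 948.09, B 481.91
Sensible, products 25→36.7 °C: 951.96 kJ/h
Q = ΔH = -27673 kJ/h = -7.687 kW
Heat removed = 7.687 kW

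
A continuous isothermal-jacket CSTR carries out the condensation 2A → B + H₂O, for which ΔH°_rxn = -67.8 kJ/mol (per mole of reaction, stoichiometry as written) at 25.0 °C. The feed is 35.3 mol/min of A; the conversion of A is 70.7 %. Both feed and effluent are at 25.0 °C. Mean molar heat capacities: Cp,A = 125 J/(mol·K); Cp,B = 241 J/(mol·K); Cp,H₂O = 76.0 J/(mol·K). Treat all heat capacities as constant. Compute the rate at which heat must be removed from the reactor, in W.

Extent of reaction ξ = 0.707 × 35.3 / 2 = 12.479 mol/min
Reaction term: ξ·ΔH°_rxn = 12.479 × -67.8 = -846.05 kJ/min
Q = ΔH = -846.05 kJ/min = -14.101 kW
Heat removed = 14101 W

Q_out = 14100 W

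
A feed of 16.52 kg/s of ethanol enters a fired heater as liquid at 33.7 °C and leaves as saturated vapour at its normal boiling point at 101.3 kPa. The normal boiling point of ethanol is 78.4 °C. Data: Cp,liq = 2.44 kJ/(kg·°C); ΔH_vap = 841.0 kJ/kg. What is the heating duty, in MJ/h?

liquid 33.7→78.4 °C: 109.07 kJ/kg
vaporisation at 78.4 °C: 841 kJ/kg
Δh = 109.07 + 841 = 950.07 kJ/kg
Q = ṁ·Δh = 16.52 kg/s × 950.07 kJ/kg = 15695 kJ/s
|Q| = 15695 kW = 56502 MJ/h

Q = 56500 MJ/h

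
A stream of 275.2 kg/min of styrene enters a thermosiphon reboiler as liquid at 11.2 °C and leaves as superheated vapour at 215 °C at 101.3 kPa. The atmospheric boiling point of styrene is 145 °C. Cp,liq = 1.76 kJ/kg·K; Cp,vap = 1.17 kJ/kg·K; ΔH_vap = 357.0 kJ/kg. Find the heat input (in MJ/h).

Q = 11100 MJ/h

liquid 11.2→145 °C: 235.49 kJ/kg
vaporisation at 145 °C: 357 kJ/kg
vapour 145→215 °C: 81.9 kJ/kg
Δh = 235.49 + 357 + 81.9 = 674.39 kJ/kg
Q = ṁ·Δh = 275.2 kg/min × 674.39 kJ/kg = 185590 kJ/min
|Q| = 3093.2 kW = 11135 MJ/h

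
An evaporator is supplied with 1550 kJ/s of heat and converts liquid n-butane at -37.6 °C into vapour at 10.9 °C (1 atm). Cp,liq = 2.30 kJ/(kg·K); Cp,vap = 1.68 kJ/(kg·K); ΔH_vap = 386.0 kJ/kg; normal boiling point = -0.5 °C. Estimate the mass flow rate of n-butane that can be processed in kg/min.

ṁ = 190 kg/min

Δh = 2.30×(-0.5−-37.6) + 386.0 + 1.68×(10.9−-0.5) = 490.48 kJ/kg
Q = 1550 kJ/s = 1550 kJ/s = 93000 kJ/min
ṁ = Q/Δh = 93000 / 490.48 = 189.61 kg/min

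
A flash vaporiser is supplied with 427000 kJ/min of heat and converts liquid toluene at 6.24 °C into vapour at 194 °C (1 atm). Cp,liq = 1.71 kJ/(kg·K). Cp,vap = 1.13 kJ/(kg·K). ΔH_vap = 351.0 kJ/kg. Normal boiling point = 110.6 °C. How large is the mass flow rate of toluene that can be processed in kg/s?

ṁ = 11.4 kg/s

Δh = 1.71×(110.6−6.24) + 351.0 + 1.13×(194−110.6) = 623.7 kJ/kg
Q = 427000 kJ/min = 7116.7 kJ/s = 7116.7 kJ/s
ṁ = Q/Δh = 7116.7 / 623.7 = 11.41 kg/s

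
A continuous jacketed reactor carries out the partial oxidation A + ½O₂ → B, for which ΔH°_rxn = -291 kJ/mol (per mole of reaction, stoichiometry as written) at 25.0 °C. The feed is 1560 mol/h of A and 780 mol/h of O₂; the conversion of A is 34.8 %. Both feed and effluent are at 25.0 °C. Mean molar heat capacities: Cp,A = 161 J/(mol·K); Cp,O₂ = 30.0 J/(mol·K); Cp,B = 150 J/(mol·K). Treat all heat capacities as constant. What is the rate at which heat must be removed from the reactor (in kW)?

Extent of reaction ξ = 0.348 × 1560 = 542.88 mol/h
Reaction term: ξ·ΔH°_rxn = 542.88 × -291 = -157980 kJ/h
Q = ΔH = -157980 kJ/h = -43.883 kW
Heat removed = 43.883 kW

Q_out = 43.9 kW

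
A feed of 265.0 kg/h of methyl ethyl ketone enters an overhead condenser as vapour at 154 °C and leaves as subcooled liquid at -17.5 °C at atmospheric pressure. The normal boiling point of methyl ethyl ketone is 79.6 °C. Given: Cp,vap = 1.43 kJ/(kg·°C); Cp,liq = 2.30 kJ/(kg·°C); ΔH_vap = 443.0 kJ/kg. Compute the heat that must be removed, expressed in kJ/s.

vapour 154→79.6 °C: -106.39 kJ/kg
condensation at 79.6 °C: -443 kJ/kg
liquid 79.6→-17.5 °C: -223.33 kJ/kg
Δh = -106.39 + -443 + -223.33 = -772.72 kJ/kg
Q = ṁ·Δh = 265.0 kg/h × -772.72 kJ/kg = -204770 kJ/h
|Q| = 56.881 kW

Q_c = 56.9 kJ/s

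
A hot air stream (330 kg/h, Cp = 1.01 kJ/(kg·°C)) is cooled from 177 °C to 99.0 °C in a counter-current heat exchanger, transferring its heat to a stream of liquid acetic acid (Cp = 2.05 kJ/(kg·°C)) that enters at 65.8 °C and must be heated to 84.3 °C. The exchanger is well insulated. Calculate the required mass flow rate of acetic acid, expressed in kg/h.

ṁ_c = 685 kg/h

Heat released by hot stream: Q = 330 × 1.01 × (177 − 99.0) = 25997 kJ/h
Energy balance on cold side (adiabatic exchanger): Q = ṁ_c·Cp_c·(T_c,out − T_c,in)
ṁ_c = 25997 / [2.05 × (84.3 − 65.8)] = 685.5 kg/h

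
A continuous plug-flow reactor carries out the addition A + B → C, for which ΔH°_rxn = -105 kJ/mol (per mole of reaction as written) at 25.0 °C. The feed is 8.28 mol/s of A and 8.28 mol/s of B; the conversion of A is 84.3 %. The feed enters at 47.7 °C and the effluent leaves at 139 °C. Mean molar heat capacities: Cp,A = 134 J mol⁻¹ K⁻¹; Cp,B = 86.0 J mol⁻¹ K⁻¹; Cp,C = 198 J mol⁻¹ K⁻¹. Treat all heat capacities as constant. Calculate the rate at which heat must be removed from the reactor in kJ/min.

Q_out = 35000 kJ/min

Extent of reaction ξ = 0.843 × 8.28 = 6.98 mol/s
Reaction term: ξ·ΔH°_rxn = 6.98 × -105 = -732.9 kJ/s
Sensible, feed 47.7→25 °C: -41.35 kJ/s
Outlet flows (mol/s): A 1.3, B 1.3, C 6.98
Sensible, products 25→139 °C: 190.16 kJ/s
Q = ΔH = -584.1 kJ/s = -584.1 kW
Heat removed = 35046 kJ/min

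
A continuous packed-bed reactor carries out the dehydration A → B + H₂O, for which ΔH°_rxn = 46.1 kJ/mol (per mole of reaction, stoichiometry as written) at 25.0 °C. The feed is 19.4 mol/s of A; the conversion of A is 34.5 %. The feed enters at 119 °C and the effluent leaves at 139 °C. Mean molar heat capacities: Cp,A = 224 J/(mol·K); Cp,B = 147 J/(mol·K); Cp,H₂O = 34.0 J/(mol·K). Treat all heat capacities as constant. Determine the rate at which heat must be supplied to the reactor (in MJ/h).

Extent of reaction ξ = 0.345 × 19.4 = 6.693 mol/s
Reaction term: ξ·ΔH°_rxn = 6.693 × 46.1 = 308.55 kJ/s
Sensible, feed 119→25 °C: -408.49 kJ/s
Outlet flows (mol/s): A 12.707, B 6.693, H₂O 6.693
Sensible, products 25→139 °C: 462.59 kJ/s
Q = ΔH = 362.65 kJ/s = 362.65 kW
Heat supplied = 1305.5 MJ/h

Q_in = 1310 MJ/h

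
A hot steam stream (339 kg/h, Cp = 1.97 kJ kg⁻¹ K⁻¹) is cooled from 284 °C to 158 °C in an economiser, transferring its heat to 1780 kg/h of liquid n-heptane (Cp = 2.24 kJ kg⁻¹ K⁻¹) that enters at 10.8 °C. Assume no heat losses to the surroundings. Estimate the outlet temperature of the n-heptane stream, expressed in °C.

T_c,out = 31.9 °C

Heat released by hot stream: Q = 339 × 1.97 × (284 − 158) = 84147 kJ/h
Energy balance on cold side (adiabatic exchanger): Q = ṁ_c·Cp_c·(T_c,out − T_c,in)
T_c,out = 10.8 + 84147/(1780 × 2.24) = 31.904 °C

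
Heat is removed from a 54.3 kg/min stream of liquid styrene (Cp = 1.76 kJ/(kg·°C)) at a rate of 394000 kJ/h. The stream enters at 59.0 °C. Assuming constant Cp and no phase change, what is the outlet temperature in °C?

Q = 394000 kJ/h = 6566.7 kJ/min
ΔT = Q/(ṁ·Cp) = 6566.7/(54.3×1.76) = 68.712 K
T_out = 59.0 − 68.712 = -9.712 °C

T_out = -9.71 °C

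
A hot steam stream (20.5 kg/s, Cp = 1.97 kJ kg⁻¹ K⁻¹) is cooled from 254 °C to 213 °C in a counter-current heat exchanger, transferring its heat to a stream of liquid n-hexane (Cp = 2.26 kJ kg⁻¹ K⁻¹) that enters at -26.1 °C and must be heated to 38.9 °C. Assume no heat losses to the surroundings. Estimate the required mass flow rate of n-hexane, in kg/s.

Heat released by hot stream: Q = 20.5 × 1.97 × (254 − 213) = 1655.8 kJ/s
Energy balance on cold side (adiabatic exchanger): Q = ṁ_c·Cp_c·(T_c,out − T_c,in)
ṁ_c = 1655.8 / [2.26 × (38.9 − -26.1)] = 11.272 kg/s

ṁ_c = 11.3 kg/s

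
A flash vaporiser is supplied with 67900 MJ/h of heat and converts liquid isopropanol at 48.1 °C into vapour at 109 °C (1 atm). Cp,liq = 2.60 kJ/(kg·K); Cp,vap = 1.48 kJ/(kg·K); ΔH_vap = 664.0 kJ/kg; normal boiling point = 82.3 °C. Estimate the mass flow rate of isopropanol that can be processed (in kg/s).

Δh = 2.60×(82.3−48.1) + 664.0 + 1.48×(109−82.3) = 792.44 kJ/kg
Q = 67900 MJ/h = 18861 kJ/s = 18861 kJ/s
ṁ = Q/Δh = 18861 / 792.44 = 23.801 kg/s

ṁ = 23.8 kg/s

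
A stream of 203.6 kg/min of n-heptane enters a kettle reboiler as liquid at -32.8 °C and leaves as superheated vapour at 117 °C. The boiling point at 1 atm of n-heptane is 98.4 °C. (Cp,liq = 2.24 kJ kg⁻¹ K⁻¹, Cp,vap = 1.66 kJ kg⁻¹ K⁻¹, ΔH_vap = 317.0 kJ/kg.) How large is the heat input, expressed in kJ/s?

Q = 2180 kJ/s

liquid -32.8→98.4 °C: 293.89 kJ/kg
vaporisation at 98.4 °C: 317 kJ/kg
vapour 98.4→117 °C: 30.876 kJ/kg
Δh = 293.89 + 317 + 30.876 = 641.76 kJ/kg
Q = ṁ·Δh = 203.6 kg/min × 641.76 kJ/kg = 130660 kJ/min
|Q| = 2177.7 kW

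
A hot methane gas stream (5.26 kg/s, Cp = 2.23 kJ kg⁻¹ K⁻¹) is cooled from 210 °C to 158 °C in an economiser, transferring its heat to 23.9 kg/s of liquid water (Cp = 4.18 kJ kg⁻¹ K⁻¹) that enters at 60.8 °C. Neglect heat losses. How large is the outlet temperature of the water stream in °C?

T_c,out = 66.9 °C

Heat released by hot stream: Q = 5.26 × 2.23 × (210 − 158) = 609.95 kJ/s
Energy balance on cold side (adiabatic exchanger): Q = ṁ_c·Cp_c·(T_c,out − T_c,in)
T_c,out = 60.8 + 609.95/(23.9 × 4.18) = 66.905 °C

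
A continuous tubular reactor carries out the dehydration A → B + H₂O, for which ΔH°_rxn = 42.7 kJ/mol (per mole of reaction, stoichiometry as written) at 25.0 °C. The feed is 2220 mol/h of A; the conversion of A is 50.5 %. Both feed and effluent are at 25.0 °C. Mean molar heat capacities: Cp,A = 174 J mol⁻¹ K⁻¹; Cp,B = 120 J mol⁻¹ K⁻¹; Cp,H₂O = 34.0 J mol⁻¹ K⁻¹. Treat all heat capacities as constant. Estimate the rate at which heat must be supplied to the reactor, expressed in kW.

Q_in = 13.3 kW

Extent of reaction ξ = 0.505 × 2220 = 1121.1 mol/h
Reaction term: ξ·ΔH°_rxn = 1121.1 × 42.7 = 47871 kJ/h
Q = ΔH = 47871 kJ/h = 13.297 kW
Heat supplied = 13.297 kW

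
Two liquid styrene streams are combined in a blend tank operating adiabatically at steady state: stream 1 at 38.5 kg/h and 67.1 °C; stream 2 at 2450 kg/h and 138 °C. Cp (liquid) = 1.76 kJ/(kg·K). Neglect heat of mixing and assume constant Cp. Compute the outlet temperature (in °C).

Adiabatic, steady state ⇒ Σ ṁᵢCp,ᵢ(T_out − Tᵢ) = 0
Σ ṁᵢCp,ᵢTᵢ = 38.5×1.76×67.1 + 2450×1.76×138 = 599600
Σ ṁᵢCp,ᵢ = 38.5×1.76 + 2450×1.76 = 4379.8
T_out = 599600 / 4379.8 = 136.9 °C

T_out = 137 °C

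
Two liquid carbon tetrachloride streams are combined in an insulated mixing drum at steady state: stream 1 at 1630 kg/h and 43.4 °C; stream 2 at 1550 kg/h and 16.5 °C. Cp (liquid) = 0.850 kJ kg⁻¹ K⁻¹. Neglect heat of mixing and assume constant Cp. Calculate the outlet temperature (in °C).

No heat crosses the boundary, so H_out = H_in.
T_out = Σ ṁᵢCp,ᵢTᵢ / Σ ṁᵢCp,ᵢ
      = 81869 / 2703 = 30.288 °C

T_out = 30.3 °C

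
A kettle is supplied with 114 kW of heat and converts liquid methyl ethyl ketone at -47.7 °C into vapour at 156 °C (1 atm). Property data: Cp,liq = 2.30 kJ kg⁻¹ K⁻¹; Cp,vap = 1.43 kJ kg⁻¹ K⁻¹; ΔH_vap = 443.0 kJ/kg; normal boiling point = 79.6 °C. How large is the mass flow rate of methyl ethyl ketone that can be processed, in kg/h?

Δh = 2.30×(79.6−-47.7) + 443.0 + 1.43×(156−79.6) = 845.04 kJ/kg
Q = 114 kW = 114 kJ/s = 410400 kJ/h
ṁ = Q/Δh = 410400 / 845.04 = 485.66 kg/h

ṁ = 486 kg/h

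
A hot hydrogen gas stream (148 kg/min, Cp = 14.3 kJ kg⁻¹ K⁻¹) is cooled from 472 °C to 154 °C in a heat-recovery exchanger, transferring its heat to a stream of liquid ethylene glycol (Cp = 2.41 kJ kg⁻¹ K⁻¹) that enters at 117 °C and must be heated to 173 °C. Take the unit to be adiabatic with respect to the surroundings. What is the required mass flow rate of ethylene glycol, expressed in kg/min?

Heat released by hot stream: Q = 148 × 14.3 × (472 − 154) = 673020 kJ/min
Energy balance on cold side (adiabatic exchanger): Q = ṁ_c·Cp_c·(T_c,out − T_c,in)
ṁ_c = 673020 / [2.41 × (173 − 117)] = 4986.8 kg/min

ṁ_c = 4990 kg/min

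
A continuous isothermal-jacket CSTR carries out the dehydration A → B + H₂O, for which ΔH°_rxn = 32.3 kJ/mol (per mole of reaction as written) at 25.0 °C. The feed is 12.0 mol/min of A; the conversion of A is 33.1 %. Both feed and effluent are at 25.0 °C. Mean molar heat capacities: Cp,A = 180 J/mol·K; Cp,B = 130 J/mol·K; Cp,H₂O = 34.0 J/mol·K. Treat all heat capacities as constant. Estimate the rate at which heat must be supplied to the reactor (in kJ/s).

Extent of reaction ξ = 0.331 × 12.0 = 3.972 mol/min
Reaction term: ξ·ΔH°_rxn = 3.972 × 32.3 = 128.3 kJ/min
Q = ΔH = 128.3 kJ/min = 2.1383 kW
Heat supplied = 2.1383 kJ/s

Q_in = 2.14 kJ/s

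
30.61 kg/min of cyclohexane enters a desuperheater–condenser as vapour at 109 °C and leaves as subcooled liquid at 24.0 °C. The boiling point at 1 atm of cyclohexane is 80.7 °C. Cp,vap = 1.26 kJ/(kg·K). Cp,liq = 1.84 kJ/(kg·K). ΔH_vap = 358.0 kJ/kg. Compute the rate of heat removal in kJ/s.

vapour 109→80.7 °C: -35.658 kJ/kg
condensation at 80.7 °C: -358 kJ/kg
liquid 80.7→24.0 °C: -104.33 kJ/kg
Δh = -35.658 + -358 + -104.33 = -497.99 kJ/kg
Q = ṁ·Δh = 30.61 kg/min × -497.99 kJ/kg = -15243 kJ/min
|Q| = 254.06 kW

Q_c = 254 kJ/s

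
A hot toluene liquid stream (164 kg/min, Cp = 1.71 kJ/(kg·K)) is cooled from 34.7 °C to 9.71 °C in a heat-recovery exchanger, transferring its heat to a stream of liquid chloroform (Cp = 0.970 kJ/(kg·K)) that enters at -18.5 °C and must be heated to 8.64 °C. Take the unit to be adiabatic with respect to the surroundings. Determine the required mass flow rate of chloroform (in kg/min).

ṁ_c = 266 kg/min

Heat released by hot stream: Q = 164 × 1.71 × (34.7 − 9.71) = 7008.2 kJ/min
Energy balance on cold side (adiabatic exchanger): Q = ṁ_c·Cp_c·(T_c,out − T_c,in)
ṁ_c = 7008.2 / [0.970 × (8.64 − -18.5)] = 266.21 kg/min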